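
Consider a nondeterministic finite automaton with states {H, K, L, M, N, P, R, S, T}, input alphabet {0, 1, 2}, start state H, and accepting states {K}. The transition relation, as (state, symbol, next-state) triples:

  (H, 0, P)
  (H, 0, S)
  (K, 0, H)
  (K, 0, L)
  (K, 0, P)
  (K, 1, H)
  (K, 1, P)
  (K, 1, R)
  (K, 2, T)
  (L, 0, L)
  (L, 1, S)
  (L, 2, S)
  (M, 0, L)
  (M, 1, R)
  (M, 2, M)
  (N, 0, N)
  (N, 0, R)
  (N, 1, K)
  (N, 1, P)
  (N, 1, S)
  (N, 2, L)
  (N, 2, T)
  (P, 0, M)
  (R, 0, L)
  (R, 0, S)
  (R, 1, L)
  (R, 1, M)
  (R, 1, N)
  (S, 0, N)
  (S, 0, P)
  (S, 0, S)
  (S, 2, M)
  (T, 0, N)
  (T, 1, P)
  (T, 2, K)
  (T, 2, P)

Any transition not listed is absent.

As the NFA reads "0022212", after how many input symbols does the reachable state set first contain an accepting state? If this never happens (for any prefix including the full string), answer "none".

4

Start in {H}.
Read '0': {H} → {P, S}.
Read '0': {P, S} → {M, N, P, S}.
Read '2': {M, N, P, S} → {L, M, T}.
Read '2': {L, M, T} → {K, M, P, S}.
None of the earlier sets intersect F, but {K, M, P, S} does.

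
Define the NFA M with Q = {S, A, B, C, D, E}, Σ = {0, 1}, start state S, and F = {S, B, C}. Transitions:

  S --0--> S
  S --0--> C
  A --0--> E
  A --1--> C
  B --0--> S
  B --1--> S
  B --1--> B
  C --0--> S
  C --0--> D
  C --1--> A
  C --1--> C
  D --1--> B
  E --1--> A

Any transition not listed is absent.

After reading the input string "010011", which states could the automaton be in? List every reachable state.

Start in {S}.
Read '0': S→{S, C}; now {S, C}.
Read '1': S→∅, C→{A, C}; now {A, C}.
Read '0': A→{E}, C→{S, D}; now {S, D, E}.
Read '0': S→{S, C}, D→∅, E→∅; now {S, C}.
Read '1': S→∅, C→{A, C}; now {A, C}.
Read '1': A→{C}, C→{A, C}; now {A, C}.

{A, C}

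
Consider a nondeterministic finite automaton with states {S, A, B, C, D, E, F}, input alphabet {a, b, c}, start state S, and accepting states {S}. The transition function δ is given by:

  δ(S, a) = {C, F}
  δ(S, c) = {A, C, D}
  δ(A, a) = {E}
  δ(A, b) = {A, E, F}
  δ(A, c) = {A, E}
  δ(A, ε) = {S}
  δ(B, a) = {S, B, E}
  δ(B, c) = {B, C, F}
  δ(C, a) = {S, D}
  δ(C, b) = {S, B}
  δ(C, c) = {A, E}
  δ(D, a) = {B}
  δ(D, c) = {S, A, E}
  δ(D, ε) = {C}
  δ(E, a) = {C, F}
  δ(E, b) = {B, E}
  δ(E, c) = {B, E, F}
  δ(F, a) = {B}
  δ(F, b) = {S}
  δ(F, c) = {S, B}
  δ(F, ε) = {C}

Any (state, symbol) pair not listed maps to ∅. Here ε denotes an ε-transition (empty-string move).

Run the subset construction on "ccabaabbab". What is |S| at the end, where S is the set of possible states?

3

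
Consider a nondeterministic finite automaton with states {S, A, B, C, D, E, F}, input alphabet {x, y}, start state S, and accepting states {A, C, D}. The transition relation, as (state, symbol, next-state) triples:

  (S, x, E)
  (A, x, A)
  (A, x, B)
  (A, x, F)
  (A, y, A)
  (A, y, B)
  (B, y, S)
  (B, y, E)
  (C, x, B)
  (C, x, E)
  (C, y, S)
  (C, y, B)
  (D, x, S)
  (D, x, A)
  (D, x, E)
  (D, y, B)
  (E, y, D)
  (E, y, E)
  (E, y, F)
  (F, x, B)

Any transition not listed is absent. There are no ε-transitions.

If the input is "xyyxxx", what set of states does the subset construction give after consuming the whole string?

{A, B, F}

Start in {S}.
Read 'x': S→{E}; now {E}.
Read 'y': E→{D, E, F}; now {D, E, F}.
Read 'y': D→{B}, E→{D, E, F}, F→∅; now {B, D, E, F}.
Read 'x': B→∅, D→{S, A, E}, E→∅, F→{B}; now {S, A, B, E}.
Read 'x': S→{E}, A→{A, B, F}, B→∅, E→∅; now {A, B, E, F}.
Read 'x': A→{A, B, F}, B→∅, E→∅, F→{B}; now {A, B, F}.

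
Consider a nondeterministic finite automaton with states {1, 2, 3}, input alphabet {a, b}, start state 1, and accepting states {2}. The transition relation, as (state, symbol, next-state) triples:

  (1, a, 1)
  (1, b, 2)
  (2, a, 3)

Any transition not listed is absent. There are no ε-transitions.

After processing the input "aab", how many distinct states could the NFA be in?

1

Start in {1}.
Read 'a': {1} → {1}.
Read 'a': {1} → {1}.
Read 'b': {1} → {2}.
That set has 1 state.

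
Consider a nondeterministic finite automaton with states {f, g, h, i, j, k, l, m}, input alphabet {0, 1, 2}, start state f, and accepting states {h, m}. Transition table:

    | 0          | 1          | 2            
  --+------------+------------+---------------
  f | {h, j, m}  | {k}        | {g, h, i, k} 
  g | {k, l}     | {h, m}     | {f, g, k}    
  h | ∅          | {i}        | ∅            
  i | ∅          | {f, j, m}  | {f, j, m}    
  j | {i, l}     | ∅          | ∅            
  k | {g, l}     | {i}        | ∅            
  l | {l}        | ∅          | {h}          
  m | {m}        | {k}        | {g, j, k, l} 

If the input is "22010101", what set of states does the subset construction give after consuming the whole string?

Start in {f}.
Read '2': f→{g, h, i, k}; now {g, h, i, k}.
Read '2': g→{f, g, k}, h→∅, i→{f, j, m}, k→∅; now {f, g, j, k, m}.
Read '0': f→{h, j, m}, g→{k, l}, j→{i, l}, k→{g, l}, m→{m}; now {g, h, i, j, k, l, m}.
Read '1': g→{h, m}, h→{i}, i→{f, j, m}, j→∅, k→{i}, l→∅, m→{k}; now {f, h, i, j, k, m}.
Read '0': f→{h, j, m}, h→∅, i→∅, j→{i, l}, k→{g, l}, m→{m}; now {g, h, i, j, l, m}.
Read '1': g→{h, m}, h→{i}, i→{f, j, m}, j→∅, l→∅, m→{k}; now {f, h, i, j, k, m}.
Read '0': f→{h, j, m}, h→∅, i→∅, j→{i, l}, k→{g, l}, m→{m}; now {g, h, i, j, l, m}.
Read '1': g→{h, m}, h→{i}, i→{f, j, m}, j→∅, l→∅, m→{k}; now {f, h, i, j, k, m}.

{f, h, i, j, k, m}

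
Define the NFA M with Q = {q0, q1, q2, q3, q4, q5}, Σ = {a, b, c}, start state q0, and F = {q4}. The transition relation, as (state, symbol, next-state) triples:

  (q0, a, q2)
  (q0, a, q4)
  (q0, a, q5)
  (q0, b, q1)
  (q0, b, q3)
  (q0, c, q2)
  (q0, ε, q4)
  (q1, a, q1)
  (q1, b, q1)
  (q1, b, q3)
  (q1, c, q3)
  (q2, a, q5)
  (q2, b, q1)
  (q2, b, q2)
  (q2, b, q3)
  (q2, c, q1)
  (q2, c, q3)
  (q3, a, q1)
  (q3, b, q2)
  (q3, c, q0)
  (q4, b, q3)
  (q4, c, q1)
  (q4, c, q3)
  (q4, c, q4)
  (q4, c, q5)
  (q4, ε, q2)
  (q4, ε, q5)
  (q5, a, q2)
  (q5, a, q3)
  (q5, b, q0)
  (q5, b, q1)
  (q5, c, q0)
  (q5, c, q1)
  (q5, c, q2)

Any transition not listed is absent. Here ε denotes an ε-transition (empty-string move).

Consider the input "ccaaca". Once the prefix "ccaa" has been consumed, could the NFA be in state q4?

No

Start: ε-closure({q0}) = {q0, q2, q4, q5}.
Read 'c': q0→{q2}, q2→{q1, q3}, q4→{q1, q3, q4, q5}, q5→{q0, q1, q2}; now {q0, q1, q2, q3, q4, q5}.
Read 'c': q0→{q2}, q1→{q3}, q2→{q1, q3}, q3→{q0}, q4→{q1, q3, q4, q5}, q5→{q0, q1, q2}; now {q0, q1, q2, q3, q4, q5}.
Read 'a': q0→{q2, q4, q5}, q1→{q1}, q2→{q5}, q3→{q1}, q4→∅, q5→{q2, q3}; now {q1, q2, q3, q4, q5}.
Read 'a': q1→{q1}, q2→{q5}, q3→{q1}, q4→∅, q5→{q2, q3}; now {q1, q2, q3, q5}.
State q4 is not in {q1, q2, q3, q5}.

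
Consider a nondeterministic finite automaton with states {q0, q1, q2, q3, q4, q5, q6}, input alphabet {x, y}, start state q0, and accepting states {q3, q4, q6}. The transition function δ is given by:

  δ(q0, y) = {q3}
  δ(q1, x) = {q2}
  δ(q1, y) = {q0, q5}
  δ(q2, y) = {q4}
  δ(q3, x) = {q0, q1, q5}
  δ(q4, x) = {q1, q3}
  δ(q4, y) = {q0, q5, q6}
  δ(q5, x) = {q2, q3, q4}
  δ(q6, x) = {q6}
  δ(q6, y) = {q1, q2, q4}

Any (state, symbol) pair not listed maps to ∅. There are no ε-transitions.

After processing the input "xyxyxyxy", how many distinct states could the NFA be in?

0

Start in {q0}.
Read 'x': q0→∅; now ∅.
The set is empty and remains empty for the remaining 7 symbols.
That set has 0 states.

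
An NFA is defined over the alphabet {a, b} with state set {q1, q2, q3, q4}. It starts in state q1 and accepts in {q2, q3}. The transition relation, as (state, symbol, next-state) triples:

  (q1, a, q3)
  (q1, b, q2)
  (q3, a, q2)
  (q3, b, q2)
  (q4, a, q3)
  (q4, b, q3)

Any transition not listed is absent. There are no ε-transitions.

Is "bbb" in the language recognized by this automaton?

Start in {q1}.
Read 'b': {q1} → {q2}.
Read 'b': {q2} → ∅.
The set is empty and remains empty for the remaining 1 symbol.
The final set ∅ contains no accepting state.

No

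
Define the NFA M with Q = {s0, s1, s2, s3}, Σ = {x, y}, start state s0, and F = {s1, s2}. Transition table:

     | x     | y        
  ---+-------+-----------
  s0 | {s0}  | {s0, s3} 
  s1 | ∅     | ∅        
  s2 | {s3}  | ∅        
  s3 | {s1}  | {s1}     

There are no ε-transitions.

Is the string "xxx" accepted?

Start in {s0}.
Read 'x': s0→{s0}; now {s0}.
Read 'x': s0→{s0}; now {s0}.
Read 'x': s0→{s0}; now {s0}.
The final set {s0} contains no accepting state.

No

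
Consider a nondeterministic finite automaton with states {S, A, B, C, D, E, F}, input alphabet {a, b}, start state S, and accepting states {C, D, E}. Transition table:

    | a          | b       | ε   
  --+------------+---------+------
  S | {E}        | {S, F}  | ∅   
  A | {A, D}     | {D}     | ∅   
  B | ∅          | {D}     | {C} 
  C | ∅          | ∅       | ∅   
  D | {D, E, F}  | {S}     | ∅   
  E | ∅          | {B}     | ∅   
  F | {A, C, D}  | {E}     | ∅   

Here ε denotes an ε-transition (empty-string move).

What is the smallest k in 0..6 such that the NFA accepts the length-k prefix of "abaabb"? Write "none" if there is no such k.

1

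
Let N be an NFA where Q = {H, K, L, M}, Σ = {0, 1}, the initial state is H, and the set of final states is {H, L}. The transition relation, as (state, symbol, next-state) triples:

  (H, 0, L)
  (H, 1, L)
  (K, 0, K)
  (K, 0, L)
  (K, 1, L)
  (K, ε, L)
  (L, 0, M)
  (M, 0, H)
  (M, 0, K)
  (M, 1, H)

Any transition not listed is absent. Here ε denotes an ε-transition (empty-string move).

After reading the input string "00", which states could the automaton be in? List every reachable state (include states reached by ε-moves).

{M}

Start in {H}.
Read '0': H→{L}; now {L}.
Read '0': L→{M}; now {M}.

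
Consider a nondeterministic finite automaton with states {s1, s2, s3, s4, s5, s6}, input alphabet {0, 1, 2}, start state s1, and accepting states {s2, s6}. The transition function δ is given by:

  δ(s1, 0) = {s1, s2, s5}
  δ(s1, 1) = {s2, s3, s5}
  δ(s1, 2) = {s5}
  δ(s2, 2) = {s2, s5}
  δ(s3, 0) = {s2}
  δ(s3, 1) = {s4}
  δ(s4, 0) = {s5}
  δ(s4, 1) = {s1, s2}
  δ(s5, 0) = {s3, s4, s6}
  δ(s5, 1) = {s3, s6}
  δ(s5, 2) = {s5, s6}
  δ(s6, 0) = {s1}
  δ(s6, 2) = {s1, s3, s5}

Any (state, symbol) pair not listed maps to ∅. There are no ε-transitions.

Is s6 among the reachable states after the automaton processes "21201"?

Start in {s1}.
Read '2': {s1} → {s5}.
Read '1': {s5} → {s3, s6}.
Read '2': {s3, s6} → {s1, s3, s5}.
Read '0': {s1, s3, s5} → {s1, s2, s3, s4, s5, s6}.
Read '1': {s1, s2, s3, s4, s5, s6} → {s1, s2, s3, s4, s5, s6}.
State s6 is in {s1, s2, s3, s4, s5, s6}.

Yes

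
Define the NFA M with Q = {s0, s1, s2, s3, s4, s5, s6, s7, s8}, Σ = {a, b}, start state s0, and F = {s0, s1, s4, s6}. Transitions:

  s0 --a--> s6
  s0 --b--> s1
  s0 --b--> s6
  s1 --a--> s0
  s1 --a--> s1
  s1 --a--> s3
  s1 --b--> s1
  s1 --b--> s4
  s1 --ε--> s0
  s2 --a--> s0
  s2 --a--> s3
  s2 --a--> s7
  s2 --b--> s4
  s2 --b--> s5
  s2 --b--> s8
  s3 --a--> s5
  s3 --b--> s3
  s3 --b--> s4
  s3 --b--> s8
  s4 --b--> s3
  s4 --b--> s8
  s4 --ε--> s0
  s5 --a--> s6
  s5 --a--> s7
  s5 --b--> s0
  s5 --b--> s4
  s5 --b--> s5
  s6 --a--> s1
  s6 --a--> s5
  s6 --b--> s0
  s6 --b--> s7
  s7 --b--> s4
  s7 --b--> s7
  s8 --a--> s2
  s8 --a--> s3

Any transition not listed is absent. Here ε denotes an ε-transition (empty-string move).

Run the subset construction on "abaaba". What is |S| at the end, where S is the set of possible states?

6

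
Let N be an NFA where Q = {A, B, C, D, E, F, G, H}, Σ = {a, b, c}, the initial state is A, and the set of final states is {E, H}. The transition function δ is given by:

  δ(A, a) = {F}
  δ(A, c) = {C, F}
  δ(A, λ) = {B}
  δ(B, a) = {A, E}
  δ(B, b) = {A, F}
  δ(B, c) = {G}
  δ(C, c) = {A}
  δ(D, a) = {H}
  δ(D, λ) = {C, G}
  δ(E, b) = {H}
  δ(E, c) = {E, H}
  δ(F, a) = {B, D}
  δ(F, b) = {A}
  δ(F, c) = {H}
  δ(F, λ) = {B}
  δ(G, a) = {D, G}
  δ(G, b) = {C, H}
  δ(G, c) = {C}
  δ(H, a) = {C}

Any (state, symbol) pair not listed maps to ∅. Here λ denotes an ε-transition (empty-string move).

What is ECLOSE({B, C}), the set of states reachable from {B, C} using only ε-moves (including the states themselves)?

{B, C}

Begin with {B, C}.
No ε-moves leave this set, so the closure equals the set itself.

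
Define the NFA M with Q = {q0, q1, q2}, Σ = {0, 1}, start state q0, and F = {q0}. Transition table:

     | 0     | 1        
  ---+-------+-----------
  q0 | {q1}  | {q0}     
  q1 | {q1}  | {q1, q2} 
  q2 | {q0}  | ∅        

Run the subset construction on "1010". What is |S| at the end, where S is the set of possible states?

2

Start in {q0}.
Read '1': {q0} → {q0}.
Read '0': {q0} → {q1}.
Read '1': {q1} → {q1, q2}.
Read '0': {q1, q2} → {q0, q1}.
That set has 2 states.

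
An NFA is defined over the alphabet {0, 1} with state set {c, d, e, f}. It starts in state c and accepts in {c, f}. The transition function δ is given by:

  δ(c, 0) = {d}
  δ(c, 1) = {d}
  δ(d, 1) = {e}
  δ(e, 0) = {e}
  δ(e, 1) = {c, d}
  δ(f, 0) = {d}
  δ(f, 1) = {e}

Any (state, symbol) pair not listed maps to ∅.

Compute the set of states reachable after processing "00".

∅

Start in {c}.
Read '0': c→{d}; now {d}.
Read '0': d→∅; now ∅.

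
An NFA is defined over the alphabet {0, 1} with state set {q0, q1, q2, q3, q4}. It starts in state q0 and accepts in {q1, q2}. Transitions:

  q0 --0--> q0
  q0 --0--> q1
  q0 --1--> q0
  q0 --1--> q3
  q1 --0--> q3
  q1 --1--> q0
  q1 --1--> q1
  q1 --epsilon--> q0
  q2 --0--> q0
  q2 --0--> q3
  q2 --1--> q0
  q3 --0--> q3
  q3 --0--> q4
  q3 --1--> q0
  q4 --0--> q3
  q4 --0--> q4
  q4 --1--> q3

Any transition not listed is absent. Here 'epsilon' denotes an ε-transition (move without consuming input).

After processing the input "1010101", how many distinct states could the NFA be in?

3

Start in {q0}.
Read '1': q0→{q0, q3}; now {q0, q3}.
Read '0': q0→{q0, q1}, q3→{q3, q4}; now {q0, q1, q3, q4}.
Read '1': q0→{q0, q3}, q1→{q0, q1}, q3→{q0}, q4→{q3}; now {q0, q1, q3}.
Read '0': q0→{q0, q1}, q1→{q3}, q3→{q3, q4}; now {q0, q1, q3, q4}.
Read '1': q0→{q0, q3}, q1→{q0, q1}, q3→{q0}, q4→{q3}; now {q0, q1, q3}.
Read '0': q0→{q0, q1}, q1→{q3}, q3→{q3, q4}; now {q0, q1, q3, q4}.
Read '1': q0→{q0, q3}, q1→{q0, q1}, q3→{q0}, q4→{q3}; now {q0, q1, q3}.
That set has 3 states.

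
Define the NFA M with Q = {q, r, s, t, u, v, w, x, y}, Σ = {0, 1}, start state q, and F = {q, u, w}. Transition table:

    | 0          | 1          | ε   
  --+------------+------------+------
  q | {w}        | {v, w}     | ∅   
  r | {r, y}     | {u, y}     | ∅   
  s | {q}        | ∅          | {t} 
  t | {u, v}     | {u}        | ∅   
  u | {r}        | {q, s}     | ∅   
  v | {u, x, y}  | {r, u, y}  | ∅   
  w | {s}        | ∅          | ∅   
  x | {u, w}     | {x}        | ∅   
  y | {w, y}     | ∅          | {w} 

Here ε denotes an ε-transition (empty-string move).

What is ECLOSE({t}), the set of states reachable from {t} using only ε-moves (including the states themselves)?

Begin with {t}.
No ε-moves leave this set, so the closure equals the set itself.

{t}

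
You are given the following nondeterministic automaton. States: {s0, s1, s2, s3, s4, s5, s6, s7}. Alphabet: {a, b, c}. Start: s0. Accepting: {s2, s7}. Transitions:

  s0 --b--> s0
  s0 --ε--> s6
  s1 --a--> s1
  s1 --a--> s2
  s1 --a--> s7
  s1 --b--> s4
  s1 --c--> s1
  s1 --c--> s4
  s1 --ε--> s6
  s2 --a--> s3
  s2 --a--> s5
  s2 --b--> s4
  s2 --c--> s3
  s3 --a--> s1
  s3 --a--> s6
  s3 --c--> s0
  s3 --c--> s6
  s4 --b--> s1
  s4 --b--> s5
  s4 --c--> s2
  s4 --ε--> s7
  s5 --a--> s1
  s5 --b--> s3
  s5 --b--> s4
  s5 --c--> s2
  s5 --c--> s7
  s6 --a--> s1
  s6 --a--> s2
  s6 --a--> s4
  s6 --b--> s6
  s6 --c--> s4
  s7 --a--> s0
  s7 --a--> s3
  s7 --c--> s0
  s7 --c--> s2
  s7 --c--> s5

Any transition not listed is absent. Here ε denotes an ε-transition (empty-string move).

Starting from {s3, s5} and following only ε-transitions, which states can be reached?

Begin with {s3, s5}.
No ε-moves leave this set, so the closure equals the set itself.

{s3, s5}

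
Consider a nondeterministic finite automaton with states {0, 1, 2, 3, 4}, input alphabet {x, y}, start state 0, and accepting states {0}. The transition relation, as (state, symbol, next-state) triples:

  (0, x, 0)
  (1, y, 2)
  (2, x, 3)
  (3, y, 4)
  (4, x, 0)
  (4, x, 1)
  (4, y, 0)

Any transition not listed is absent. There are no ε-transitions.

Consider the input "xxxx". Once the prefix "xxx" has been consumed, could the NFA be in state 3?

No

Start in {0}.
Read 'x': 0→{0}; now {0}.
Read 'x': 0→{0}; now {0}.
Read 'x': 0→{0}; now {0}.
State 3 is not in {0}.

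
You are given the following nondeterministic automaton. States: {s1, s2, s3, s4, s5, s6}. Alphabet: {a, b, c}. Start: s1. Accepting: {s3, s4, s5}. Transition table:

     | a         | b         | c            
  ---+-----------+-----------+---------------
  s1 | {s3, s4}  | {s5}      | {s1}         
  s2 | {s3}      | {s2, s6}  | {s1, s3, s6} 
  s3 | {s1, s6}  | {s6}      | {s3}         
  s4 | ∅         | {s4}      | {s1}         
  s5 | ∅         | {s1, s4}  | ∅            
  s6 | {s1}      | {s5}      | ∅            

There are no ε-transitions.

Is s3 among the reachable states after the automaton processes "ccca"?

Yes

Start in {s1}.
Read 'c': {s1} → {s1}.
Read 'c': {s1} → {s1}.
Read 'c': {s1} → {s1}.
Read 'a': {s1} → {s3, s4}.
State s3 is in {s3, s4}.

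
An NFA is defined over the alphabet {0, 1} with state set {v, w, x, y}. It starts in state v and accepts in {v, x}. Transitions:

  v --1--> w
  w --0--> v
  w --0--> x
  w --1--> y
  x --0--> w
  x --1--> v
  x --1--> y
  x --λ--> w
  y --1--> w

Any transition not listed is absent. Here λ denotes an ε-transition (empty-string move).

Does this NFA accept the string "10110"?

Yes

Start in {v}.
Read '1': v→{w}; now {w}.
Read '0': w→{v, x}; union {v, x}; ε-closure = {v, w, x}.
Read '1': v→{w}, w→{y}, x→{v, y}; now {v, w, y}.
Read '1': v→{w}, w→{y}, y→{w}; now {w, y}.
Read '0': w→{v, x}, y→∅; union {v, x}; ε-closure = {v, w, x}.
The final set {v, w, x} contains the accepting states v, x.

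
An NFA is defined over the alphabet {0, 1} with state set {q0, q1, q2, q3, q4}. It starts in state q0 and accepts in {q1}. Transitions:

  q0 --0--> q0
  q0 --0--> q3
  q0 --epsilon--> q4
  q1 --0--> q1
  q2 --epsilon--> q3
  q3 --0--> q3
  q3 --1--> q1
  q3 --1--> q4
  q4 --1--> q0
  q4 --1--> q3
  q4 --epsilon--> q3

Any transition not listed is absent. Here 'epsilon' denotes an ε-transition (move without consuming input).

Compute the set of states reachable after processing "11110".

Start: ε-closure({q0}) = {q0, q3, q4}.
Read '1': q0→∅, q3→{q1, q4}, q4→{q0, q3}; now {q0, q1, q3, q4}.
Read '1': q0→∅, q1→∅, q3→{q1, q4}, q4→{q0, q3}; now {q0, q1, q3, q4}.
Read '1': q0→∅, q1→∅, q3→{q1, q4}, q4→{q0, q3}; now {q0, q1, q3, q4}.
Read '1': q0→∅, q1→∅, q3→{q1, q4}, q4→{q0, q3}; now {q0, q1, q3, q4}.
Read '0': q0→{q0, q3}, q1→{q1}, q3→{q3}, q4→∅; union {q0, q1, q3}; ε-closure = {q0, q1, q3, q4}.

{q0, q1, q3, q4}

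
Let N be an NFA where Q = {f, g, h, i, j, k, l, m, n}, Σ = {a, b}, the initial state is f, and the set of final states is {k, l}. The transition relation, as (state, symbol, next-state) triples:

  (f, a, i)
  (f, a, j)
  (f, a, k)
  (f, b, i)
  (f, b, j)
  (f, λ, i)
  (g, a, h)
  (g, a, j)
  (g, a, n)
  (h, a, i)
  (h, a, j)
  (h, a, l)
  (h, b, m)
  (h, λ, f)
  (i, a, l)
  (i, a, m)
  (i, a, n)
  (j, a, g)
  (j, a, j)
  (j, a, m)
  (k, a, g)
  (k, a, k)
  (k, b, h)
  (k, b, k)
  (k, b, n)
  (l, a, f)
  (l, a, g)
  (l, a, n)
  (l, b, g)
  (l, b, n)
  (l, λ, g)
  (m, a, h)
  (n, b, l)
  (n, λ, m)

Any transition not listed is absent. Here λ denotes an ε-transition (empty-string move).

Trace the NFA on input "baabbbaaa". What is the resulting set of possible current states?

Start: ε-closure({f}) = {f, i}.
Read 'b': {f, i} → {i, j}.
Read 'a': {i, j} → {g, j, l, m, n}.
Read 'a': {g, j, l, m, n} → {f, g, h, i, j, m, n}.
Read 'b': {f, g, h, i, j, m, n} → {g, i, j, l, m}.
Read 'b': {g, i, j, l, m} → {g, m, n}.
Read 'b': {g, m, n} → {g, l}.
Read 'a': {g, l} → {f, g, h, i, j, m, n}.
Read 'a': {f, g, h, i, j, m, n} → {f, g, h, i, j, k, l, m, n}.
Read 'a': {f, g, h, i, j, k, l, m, n} → {f, g, h, i, j, k, l, m, n}.

{f, g, h, i, j, k, l, m, n}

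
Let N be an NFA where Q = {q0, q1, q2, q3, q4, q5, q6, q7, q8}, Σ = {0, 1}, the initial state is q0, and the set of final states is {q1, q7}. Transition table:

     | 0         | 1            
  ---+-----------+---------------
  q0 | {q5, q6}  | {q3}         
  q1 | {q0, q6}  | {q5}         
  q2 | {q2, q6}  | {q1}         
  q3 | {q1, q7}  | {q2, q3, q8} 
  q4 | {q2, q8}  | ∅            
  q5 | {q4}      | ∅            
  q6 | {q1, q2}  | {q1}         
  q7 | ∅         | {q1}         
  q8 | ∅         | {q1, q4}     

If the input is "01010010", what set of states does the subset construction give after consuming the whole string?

Start in {q0}.
Read '0': q0→{q5, q6}; now {q5, q6}.
Read '1': q5→∅, q6→{q1}; now {q1}.
Read '0': q1→{q0, q6}; now {q0, q6}.
Read '1': q0→{q3}, q6→{q1}; now {q1, q3}.
Read '0': q1→{q0, q6}, q3→{q1, q7}; now {q0, q1, q6, q7}.
Read '0': q0→{q5, q6}, q1→{q0, q6}, q6→{q1, q2}, q7→∅; now {q0, q1, q2, q5, q6}.
Read '1': q0→{q3}, q1→{q5}, q2→{q1}, q5→∅, q6→{q1}; now {q1, q3, q5}.
Read '0': q1→{q0, q6}, q3→{q1, q7}, q5→{q4}; now {q0, q1, q4, q6, q7}.

{q0, q1, q4, q6, q7}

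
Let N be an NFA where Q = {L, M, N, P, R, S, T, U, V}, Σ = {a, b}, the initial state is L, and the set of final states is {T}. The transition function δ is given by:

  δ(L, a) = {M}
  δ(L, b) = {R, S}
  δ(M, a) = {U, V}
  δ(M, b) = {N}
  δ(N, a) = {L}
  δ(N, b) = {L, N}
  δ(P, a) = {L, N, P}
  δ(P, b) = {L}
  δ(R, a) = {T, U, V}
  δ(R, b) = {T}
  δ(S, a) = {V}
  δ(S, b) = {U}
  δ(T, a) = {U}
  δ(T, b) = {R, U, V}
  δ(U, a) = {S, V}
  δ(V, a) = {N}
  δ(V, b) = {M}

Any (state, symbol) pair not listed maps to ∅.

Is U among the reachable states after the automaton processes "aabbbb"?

No

Start in {L}.
Read 'a': {L} → {M}.
Read 'a': {M} → {U, V}.
Read 'b': {U, V} → {M}.
Read 'b': {M} → {N}.
Read 'b': {N} → {L, N}.
Read 'b': {L, N} → {L, N, R, S}.
State U is not in {L, N, R, S}.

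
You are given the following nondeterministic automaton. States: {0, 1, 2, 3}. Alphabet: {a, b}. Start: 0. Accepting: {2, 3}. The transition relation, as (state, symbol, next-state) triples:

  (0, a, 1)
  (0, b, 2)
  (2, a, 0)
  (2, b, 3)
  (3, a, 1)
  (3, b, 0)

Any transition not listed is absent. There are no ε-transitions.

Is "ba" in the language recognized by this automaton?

No

Start in {0}.
Read 'b': 0→{2}; now {2}.
Read 'a': 2→{0}; now {0}.
The final set {0} contains no accepting state.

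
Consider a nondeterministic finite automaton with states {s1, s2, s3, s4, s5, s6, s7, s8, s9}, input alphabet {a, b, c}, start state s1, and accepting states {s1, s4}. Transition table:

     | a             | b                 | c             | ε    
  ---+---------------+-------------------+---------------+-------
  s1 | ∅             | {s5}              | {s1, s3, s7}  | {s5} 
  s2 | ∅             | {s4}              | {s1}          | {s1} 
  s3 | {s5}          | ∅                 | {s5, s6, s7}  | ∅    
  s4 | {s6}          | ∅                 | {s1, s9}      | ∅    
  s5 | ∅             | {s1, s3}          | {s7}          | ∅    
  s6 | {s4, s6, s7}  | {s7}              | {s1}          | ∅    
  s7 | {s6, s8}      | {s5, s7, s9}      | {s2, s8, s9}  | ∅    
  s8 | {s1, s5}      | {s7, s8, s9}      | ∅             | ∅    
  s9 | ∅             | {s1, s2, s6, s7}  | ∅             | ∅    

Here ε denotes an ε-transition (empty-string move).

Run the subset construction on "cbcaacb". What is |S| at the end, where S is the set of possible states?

9

Start: ε-closure({s1}) = {s1, s5}.
Read 'c': s1→{s1, s3, s7}, s5→{s7}; union {s1, s3, s7}; ε-closure = {s1, s3, s5, s7}.
Read 'b': s1→{s5}, s3→∅, s5→{s1, s3}, s7→{s5, s7, s9}; now {s1, s3, s5, s7, s9}.
Read 'c': s1→{s1, s3, s7}, s3→{s5, s6, s7}, s5→{s7}, s7→{s2, s8, s9}, s9→∅; now {s1, s2, s3, s5, s6, s7, s8, s9}.
Read 'a': s1→∅, s2→∅, s3→{s5}, s5→∅, s6→{s4, s6, s7}, s7→{s6, s8}, s8→{s1, s5}, s9→∅; now {s1, s4, s5, s6, s7, s8}.
Read 'a': s1→∅, s4→{s6}, s5→∅, s6→{s4, s6, s7}, s7→{s6, s8}, s8→{s1, s5}; now {s1, s4, s5, s6, s7, s8}.
Read 'c': s1→{s1, s3, s7}, s4→{s1, s9}, s5→{s7}, s6→{s1}, s7→{s2, s8, s9}, s8→∅; union {s1, s2, s3, s7, s8, s9}; ε-closure = {s1, s2, s3, s5, s7, s8, s9}.
Read 'b': s1→{s5}, s2→{s4}, s3→∅, s5→{s1, s3}, s7→{s5, s7, s9}, s8→{s7, s8, s9}, s9→{s1, s2, s6, s7}; now {s1, s2, s3, s4, s5, s6, s7, s8, s9}.
That set has 9 states.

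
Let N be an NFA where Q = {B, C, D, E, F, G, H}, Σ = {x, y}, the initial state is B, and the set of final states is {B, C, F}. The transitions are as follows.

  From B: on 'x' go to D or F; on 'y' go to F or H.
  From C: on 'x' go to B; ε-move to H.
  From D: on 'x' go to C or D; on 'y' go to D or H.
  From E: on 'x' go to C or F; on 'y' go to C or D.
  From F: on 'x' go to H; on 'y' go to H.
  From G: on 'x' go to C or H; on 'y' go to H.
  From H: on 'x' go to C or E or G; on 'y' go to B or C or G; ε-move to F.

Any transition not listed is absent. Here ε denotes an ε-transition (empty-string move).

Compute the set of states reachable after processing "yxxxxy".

{B, C, D, F, G, H}

Start in {B}.
Read 'y': B→{F, H}; now {F, H}.
Read 'x': F→{H}, H→{C, E, G}; union {C, E, G, H}; ε-closure = {C, E, F, G, H}.
Read 'x': C→{B}, E→{C, F}, F→{H}, G→{C, H}, H→{C, E, G}; now {B, C, E, F, G, H}.
Read 'x': B→{D, F}, C→{B}, E→{C, F}, F→{H}, G→{C, H}, H→{C, E, G}; now {B, C, D, E, F, G, H}.
Read 'x': B→{D, F}, C→{B}, D→{C, D}, E→{C, F}, F→{H}, G→{C, H}, H→{C, E, G}; now {B, C, D, E, F, G, H}.
Read 'y': B→{F, H}, C→∅, D→{D, H}, E→{C, D}, F→{H}, G→{H}, H→{B, C, G}; now {B, C, D, F, G, H}.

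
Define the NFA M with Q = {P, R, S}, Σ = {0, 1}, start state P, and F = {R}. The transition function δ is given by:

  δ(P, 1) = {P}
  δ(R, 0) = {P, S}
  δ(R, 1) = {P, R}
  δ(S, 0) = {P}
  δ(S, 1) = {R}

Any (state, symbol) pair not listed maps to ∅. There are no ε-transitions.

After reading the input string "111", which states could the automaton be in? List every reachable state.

{P}

Start in {P}.
Read '1': P→{P}; now {P}.
Read '1': P→{P}; now {P}.
Read '1': P→{P}; now {P}.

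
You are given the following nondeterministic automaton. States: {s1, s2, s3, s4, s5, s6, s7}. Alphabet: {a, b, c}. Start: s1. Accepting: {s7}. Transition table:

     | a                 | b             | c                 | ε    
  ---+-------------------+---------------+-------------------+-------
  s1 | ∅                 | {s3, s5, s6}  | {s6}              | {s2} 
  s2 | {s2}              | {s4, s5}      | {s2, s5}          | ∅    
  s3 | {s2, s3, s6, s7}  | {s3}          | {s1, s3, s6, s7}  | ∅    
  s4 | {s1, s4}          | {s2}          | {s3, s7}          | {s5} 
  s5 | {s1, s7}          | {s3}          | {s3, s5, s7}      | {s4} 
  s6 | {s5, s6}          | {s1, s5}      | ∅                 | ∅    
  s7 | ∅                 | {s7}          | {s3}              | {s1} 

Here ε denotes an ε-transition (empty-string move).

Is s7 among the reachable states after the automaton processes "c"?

Start: ε-closure({s1}) = {s1, s2}.
Read 'c': s1→{s6}, s2→{s2, s5}; union {s2, s5, s6}; ε-closure = {s2, s4, s5, s6}.
State s7 is not in {s2, s4, s5, s6}.

No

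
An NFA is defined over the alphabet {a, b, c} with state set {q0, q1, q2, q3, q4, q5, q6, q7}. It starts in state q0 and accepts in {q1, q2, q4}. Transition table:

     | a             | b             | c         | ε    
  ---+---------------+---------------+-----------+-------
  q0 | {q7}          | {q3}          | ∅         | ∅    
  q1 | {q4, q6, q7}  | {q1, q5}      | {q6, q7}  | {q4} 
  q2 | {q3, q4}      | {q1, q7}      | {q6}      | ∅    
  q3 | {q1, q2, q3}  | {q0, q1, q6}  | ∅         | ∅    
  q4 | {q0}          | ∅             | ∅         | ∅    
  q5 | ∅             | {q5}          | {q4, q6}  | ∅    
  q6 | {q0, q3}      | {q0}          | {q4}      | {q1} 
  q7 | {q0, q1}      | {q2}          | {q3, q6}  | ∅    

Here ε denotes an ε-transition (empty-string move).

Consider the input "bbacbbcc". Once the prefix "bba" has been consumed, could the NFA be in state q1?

Start in {q0}.
Read 'b': {q0} → {q3}.
Read 'b': {q3} → {q0, q1, q4, q6}.
Read 'a': {q0, q1, q4, q6} → {q0, q1, q3, q4, q6, q7}.
State q1 is in {q0, q1, q3, q4, q6, q7}.

Yes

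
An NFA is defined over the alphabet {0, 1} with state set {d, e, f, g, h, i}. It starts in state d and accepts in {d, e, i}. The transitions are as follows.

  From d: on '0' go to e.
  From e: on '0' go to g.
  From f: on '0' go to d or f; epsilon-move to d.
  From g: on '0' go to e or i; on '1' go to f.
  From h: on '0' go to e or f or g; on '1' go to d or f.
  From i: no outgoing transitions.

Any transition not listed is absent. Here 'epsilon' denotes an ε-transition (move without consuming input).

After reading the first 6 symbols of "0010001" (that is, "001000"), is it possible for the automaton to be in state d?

Start in {d}.
Read '0': d→{e}; now {e}.
Read '0': e→{g}; now {g}.
Read '1': g→{f}; union {f}; ε-closure = {d, f}.
Read '0': d→{e}, f→{d, f}; now {d, e, f}.
Read '0': d→{e}, e→{g}, f→{d, f}; now {d, e, f, g}.
Read '0': d→{e}, e→{g}, f→{d, f}, g→{e, i}; now {d, e, f, g, i}.
State d is in {d, e, f, g, i}.

Yes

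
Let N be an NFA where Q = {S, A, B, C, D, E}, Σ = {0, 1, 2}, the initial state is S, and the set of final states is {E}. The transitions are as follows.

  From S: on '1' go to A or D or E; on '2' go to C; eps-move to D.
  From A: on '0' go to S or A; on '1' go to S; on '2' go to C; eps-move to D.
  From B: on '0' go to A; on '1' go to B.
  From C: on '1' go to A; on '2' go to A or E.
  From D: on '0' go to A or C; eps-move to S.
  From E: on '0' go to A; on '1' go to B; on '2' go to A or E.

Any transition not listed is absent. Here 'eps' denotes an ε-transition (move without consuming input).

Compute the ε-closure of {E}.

Begin with {E}.
No ε-moves leave this set, so the closure equals the set itself.

{E}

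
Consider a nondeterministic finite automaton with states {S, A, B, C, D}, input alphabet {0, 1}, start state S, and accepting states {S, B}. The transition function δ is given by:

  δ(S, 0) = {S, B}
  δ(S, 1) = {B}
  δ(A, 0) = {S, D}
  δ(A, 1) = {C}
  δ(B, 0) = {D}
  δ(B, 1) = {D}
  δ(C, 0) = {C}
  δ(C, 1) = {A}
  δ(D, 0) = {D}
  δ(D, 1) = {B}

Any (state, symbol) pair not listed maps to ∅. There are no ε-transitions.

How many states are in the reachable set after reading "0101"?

1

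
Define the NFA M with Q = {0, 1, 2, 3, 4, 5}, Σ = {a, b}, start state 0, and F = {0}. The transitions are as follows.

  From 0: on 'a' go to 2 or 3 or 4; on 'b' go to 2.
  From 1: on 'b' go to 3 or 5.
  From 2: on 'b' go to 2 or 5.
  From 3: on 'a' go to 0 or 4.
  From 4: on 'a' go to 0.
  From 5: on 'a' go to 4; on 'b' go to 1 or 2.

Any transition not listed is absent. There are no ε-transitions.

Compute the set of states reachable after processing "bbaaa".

{2, 3, 4}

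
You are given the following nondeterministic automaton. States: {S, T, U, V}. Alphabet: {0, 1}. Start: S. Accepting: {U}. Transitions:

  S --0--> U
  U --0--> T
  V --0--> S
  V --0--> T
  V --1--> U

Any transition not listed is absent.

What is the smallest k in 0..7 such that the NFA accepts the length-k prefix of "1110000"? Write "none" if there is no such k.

Start in {S}.
Read '1': S→∅; now ∅.
The set is empty and remains empty for the remaining 6 symbols.
No reachable set along the way intersects F.

none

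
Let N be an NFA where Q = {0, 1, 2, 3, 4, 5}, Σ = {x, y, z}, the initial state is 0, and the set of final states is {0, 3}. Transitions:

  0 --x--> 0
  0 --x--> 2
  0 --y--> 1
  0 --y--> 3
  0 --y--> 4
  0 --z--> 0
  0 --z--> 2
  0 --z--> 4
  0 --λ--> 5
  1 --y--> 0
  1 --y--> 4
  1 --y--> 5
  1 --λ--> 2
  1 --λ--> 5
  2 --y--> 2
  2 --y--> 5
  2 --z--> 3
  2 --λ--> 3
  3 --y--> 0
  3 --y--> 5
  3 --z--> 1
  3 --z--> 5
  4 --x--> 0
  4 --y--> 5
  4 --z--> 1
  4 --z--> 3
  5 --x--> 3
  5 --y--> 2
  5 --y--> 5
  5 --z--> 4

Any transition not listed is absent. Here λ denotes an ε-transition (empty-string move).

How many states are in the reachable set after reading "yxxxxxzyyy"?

6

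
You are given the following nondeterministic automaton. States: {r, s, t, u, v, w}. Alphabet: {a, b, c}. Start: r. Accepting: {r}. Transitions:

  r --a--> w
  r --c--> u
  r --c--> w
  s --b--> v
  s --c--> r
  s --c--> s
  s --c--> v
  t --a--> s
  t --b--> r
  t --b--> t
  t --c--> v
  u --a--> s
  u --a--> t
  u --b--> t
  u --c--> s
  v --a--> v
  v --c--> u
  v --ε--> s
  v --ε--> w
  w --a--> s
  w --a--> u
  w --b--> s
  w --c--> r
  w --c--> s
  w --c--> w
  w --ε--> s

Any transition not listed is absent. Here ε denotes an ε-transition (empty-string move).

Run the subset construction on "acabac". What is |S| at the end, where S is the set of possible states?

Start in {r}.
Read 'a': r→{w}; union {w}; ε-closure = {s, w}.
Read 'c': s→{r, s, v}, w→{r, s, w}; now {r, s, v, w}.
Read 'a': r→{w}, s→∅, v→{v}, w→{s, u}; now {s, u, v, w}.
Read 'b': s→{v}, u→{t}, v→∅, w→{s}; union {s, t, v}; ε-closure = {s, t, v, w}.
Read 'a': s→∅, t→{s}, v→{v}, w→{s, u}; union {s, u, v}; ε-closure = {s, u, v, w}.
Read 'c': s→{r, s, v}, u→{s}, v→{u}, w→{r, s, w}; now {r, s, u, v, w}.
That set has 5 states.

5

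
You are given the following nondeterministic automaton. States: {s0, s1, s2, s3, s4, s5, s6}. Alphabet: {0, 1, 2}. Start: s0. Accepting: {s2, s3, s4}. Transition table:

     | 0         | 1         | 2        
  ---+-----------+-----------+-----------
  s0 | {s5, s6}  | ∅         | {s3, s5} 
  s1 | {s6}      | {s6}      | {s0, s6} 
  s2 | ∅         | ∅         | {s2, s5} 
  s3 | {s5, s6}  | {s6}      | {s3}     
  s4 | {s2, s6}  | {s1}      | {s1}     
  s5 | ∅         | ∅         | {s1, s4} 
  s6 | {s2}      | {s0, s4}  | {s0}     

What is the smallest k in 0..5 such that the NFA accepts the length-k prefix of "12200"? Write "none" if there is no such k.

Start in {s0}.
Read '1': s0→∅; now ∅.
The set is empty and remains empty for the remaining 4 symbols.
No reachable set along the way intersects F.

none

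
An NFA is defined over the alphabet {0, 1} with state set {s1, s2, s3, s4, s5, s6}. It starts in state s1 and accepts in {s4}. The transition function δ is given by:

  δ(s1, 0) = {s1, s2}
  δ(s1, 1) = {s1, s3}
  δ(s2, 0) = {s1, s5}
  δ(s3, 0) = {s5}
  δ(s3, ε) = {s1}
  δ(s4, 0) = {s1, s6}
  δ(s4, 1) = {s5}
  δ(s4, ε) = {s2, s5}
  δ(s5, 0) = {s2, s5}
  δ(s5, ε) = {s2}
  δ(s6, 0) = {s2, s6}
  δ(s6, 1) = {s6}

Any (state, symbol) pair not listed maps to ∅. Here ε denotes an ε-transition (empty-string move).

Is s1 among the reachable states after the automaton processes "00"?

Start in {s1}.
Read '0': s1→{s1, s2}; now {s1, s2}.
Read '0': s1→{s1, s2}, s2→{s1, s5}; now {s1, s2, s5}.
State s1 is in {s1, s2, s5}.

Yes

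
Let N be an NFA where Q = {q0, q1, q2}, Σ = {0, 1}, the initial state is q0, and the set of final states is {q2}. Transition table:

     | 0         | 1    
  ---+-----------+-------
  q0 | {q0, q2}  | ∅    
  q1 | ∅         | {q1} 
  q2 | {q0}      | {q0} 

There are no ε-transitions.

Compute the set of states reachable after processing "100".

∅

Start in {q0}.
Read '1': {q0} → ∅.
The set is empty and remains empty for the remaining 2 symbols.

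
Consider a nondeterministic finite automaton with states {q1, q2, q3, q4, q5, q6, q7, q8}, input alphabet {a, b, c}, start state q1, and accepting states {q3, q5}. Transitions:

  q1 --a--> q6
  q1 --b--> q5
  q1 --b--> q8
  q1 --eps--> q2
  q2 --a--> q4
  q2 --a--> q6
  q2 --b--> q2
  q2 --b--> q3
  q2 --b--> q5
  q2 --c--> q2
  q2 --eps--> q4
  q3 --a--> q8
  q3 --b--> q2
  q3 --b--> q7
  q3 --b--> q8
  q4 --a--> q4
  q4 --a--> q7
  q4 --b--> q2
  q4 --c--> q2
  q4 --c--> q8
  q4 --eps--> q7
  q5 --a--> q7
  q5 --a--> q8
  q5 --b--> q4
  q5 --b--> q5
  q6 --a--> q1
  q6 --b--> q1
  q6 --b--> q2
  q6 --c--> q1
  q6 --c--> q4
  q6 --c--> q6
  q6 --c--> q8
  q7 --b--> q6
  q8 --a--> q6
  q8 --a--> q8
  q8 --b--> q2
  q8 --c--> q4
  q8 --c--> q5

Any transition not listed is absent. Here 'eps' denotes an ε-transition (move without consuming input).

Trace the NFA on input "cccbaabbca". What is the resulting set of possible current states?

{q1, q2, q4, q6, q7, q8}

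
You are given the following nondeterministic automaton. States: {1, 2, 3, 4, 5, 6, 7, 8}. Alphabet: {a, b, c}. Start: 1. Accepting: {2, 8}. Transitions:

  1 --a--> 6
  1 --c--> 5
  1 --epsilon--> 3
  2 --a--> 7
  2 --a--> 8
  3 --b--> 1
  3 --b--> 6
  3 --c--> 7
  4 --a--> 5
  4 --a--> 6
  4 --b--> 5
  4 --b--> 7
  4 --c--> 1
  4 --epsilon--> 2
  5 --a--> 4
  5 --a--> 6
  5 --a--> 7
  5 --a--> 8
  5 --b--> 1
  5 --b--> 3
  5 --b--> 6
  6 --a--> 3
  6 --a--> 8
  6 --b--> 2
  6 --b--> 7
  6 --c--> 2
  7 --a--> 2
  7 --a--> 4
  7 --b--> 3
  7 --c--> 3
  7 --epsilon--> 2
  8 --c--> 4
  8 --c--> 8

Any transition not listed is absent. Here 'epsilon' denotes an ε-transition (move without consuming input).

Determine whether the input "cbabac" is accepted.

Start: ε-closure({1}) = {1, 3}.
Read 'c': 1→{5}, 3→{7}; union {5, 7}; ε-closure = {2, 5, 7}.
Read 'b': 2→∅, 5→{1, 3, 6}, 7→{3}; now {1, 3, 6}.
Read 'a': 1→{6}, 3→∅, 6→{3, 8}; now {3, 6, 8}.
Read 'b': 3→{1, 6}, 6→{2, 7}, 8→∅; union {1, 2, 6, 7}; ε-closure = {1, 2, 3, 6, 7}.
Read 'a': 1→{6}, 2→{7, 8}, 3→∅, 6→{3, 8}, 7→{2, 4}; now {2, 3, 4, 6, 7, 8}.
Read 'c': 2→∅, 3→{7}, 4→{1}, 6→{2}, 7→{3}, 8→{4, 8}; now {1, 2, 3, 4, 7, 8}.
The final set {1, 2, 3, 4, 7, 8} contains the accepting states 2, 8.

Yes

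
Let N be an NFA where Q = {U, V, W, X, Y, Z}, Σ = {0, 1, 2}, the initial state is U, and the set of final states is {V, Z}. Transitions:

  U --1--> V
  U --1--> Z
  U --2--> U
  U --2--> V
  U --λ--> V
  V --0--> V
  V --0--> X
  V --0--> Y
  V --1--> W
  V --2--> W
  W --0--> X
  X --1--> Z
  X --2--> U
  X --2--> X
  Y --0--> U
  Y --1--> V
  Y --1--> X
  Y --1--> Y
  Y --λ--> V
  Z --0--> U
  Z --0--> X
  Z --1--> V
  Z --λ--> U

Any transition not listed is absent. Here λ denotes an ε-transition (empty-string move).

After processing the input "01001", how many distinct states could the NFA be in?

6

Start: ε-closure({U}) = {U, V}.
Read '0': {U, V} → {V, X, Y}.
Read '1': {V, X, Y} → {U, V, W, X, Y, Z}.
Read '0': {U, V, W, X, Y, Z} → {U, V, X, Y}.
Read '0': {U, V, X, Y} → {U, V, X, Y}.
Read '1': {U, V, X, Y} → {U, V, W, X, Y, Z}.
That set has 6 states.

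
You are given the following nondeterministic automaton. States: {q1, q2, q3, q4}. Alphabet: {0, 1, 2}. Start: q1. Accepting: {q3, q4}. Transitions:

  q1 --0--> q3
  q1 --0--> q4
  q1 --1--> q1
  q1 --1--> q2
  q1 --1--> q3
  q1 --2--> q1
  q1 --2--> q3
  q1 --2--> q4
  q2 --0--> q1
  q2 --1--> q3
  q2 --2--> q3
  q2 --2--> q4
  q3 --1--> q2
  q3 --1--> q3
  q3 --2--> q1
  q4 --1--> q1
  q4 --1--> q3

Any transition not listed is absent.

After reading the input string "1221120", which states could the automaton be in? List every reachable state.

{q3, q4}

Start in {q1}.
Read '1': {q1} → {q1, q2, q3}.
Read '2': {q1, q2, q3} → {q1, q3, q4}.
Read '2': {q1, q3, q4} → {q1, q3, q4}.
Read '1': {q1, q3, q4} → {q1, q2, q3}.
Read '1': {q1, q2, q3} → {q1, q2, q3}.
Read '2': {q1, q2, q3} → {q1, q3, q4}.
Read '0': {q1, q3, q4} → {q3, q4}.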